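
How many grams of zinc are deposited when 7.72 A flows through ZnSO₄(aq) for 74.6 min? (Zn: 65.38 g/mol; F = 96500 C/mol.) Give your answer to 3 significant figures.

Charge passed = 7.72 × 4476 = 34550 C
n(e⁻) = 34550 / 96500 = 0.3580 mol
Zn²⁺ + 2e⁻ → Zn, so n(Zn) = 0.3580 / 2 = 0.1790 mol
m = 0.1790 × 65.38 = 11.7 g

11.7 g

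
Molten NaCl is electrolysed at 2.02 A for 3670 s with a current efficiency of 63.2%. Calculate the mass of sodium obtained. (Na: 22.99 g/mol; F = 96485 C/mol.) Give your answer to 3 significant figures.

1.12 g

Q = 2.02 × 3670 = 7413 C
n(e⁻) = 7413 / 96485 = 0.07683 mol
Na⁺ + e⁻ → Na, so theoretical m(Na) = 0.07683 × 22.99 = 1.766 g
Actual mass = 63.2% × 1.766 = 1.12 g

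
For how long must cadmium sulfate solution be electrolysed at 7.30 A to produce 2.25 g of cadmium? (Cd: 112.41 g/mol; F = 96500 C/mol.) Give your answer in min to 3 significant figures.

n(Cd) = 2.25 / 112.41 = 0.02002 mol
Cd²⁺ + 2e⁻ → Cd, so n(e⁻) = 2 × 0.02002 = 0.04004 mol
Q = 0.04004 × 96500 = 3864 C
t = Q / I = 3864 / 7.30 = 529.3 s = 8.82 min

8.82 min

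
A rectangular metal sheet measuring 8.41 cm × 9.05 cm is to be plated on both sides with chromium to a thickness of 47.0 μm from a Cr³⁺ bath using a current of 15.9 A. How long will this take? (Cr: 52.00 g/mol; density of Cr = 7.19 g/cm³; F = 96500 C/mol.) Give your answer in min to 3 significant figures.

30.0 min

Plated area = 2 × 8.41 × 9.05 = 152.2 cm²
Volume = 152.2 × 47.0×10⁻⁴ cm = 0.7153 cm³
m(Cr) = 0.7153 × 7.19 = 5.143 g
n(Cr) = 5.143 / 52.00 = 0.09890 mol; n(e⁻) = 3 × 0.09890 = 0.2967 mol
Q = 0.2967 × 96500 = 28630 C
t = 28630 / 15.9 = 1801 s = 30.0 min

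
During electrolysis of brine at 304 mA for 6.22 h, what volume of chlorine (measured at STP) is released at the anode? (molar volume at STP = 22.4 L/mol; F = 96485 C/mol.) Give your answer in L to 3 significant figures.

Charge passed = 0.304 × 22392 = 6807 C
n(e⁻) = 6807 / 96485 = 0.07055 mol
2Cl⁻ → Cl₂ + 2e⁻, so n(Cl₂) = 0.07055 / 2 = 0.03528 mol
V = 0.03528 × 22.4 = 0.7903 L

0.790 L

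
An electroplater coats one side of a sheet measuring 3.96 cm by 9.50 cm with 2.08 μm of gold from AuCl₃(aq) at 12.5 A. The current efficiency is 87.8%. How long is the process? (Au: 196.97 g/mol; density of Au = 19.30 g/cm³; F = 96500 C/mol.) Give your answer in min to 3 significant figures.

0.337 min

Plated area = 3.96 × 9.50 = 37.62 cm²
Volume = 37.62 × 2.08×10⁻⁴ cm = 0.007825 cm³
m(Au) = 0.007825 × 19.30 = 0.1510 g
n(Au) = 0.1510 / 196.97 = 7.666×10^-4 mol; n(e⁻) = 3 × 7.666×10^-4 = 0.002300 mol
Q = 0.002300 × 96500 / 0.878 = 252.8 C
t = 252.8 / 12.5 = 20.22 s = 0.337 min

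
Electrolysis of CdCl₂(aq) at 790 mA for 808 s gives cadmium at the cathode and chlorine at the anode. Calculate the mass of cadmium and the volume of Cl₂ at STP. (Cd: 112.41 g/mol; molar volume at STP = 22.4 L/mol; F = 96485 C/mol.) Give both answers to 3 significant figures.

0.372 g Cd; 0.0741 L Cl₂

Q = 0.790 × 808 = 638.3 C; n(e⁻) = 638.3 / 96485 = 0.006616 mol
Cathode: Cd²⁺ + 2e⁻ → Cd → n(Cd) = 0.006616/2 = 0.003308 mol → 0.372 g
Anode: 2Cl⁻ → Cl₂ + 2e⁻ → n(Cl₂) = 0.006616/2 = 0.003308 mol → 0.0741 L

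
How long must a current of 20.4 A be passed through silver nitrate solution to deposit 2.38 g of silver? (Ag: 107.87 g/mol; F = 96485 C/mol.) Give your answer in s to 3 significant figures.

104 s

n(Ag) = 2.38 / 107.87 = 0.02206 mol
Ag⁺ + e⁻ → Ag, so n(e⁻) = 0.02206 mol
Q = 0.02206 × 96485 = 2128 C
t = Q / I = 2128 / 20.4 = 104.3 s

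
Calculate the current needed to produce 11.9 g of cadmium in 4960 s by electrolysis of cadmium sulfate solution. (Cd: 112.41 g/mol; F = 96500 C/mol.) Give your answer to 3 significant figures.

n(Cd) = 11.9 / 112.41 = 0.1059 mol
Cd²⁺ + 2e⁻ → Cd, so n(e⁻) = 2 × 0.1059 = 0.2118 mol
Q = 0.2118 × 96500 = 20440 C
I = Q / t = 20440 / 4960 s = 4.12 A

4.12 A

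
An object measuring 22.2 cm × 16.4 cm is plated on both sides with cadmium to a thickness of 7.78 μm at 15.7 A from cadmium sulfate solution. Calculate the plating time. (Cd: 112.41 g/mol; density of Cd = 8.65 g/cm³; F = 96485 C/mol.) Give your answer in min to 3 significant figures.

8.93 min

Plated area = 2 × 22.2 × 16.4 = 728.2 cm²
Volume = 728.2 × 7.78×10⁻⁴ cm = 0.5665 cm³
m(Cd) = 0.5665 × 8.65 = 4.900 g
n(Cd) = 4.900 / 112.41 = 0.04359 mol; n(e⁻) = 2 × 0.04359 = 0.08718 mol
Q = 0.08718 × 96485 = 8412 C
t = 8412 / 15.7 = 535.8 s = 8.93 min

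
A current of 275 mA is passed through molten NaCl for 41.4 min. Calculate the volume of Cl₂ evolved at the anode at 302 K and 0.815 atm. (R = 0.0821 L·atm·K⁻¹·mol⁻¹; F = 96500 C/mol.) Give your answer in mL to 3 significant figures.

108 mL

Charge passed = 0.275 × 2484 = 683.1 C
n(e⁻) = Q/F = 683.1/96500 = 0.007079 mol
2Cl⁻ → Cl₂ + 2e⁻, so n(Cl₂) = 0.007079 / 2 = 0.003540 mol
V = nRT/P = 0.003540 × 0.0821 × 302 / 0.815 = 0.1077 L
= 108 mL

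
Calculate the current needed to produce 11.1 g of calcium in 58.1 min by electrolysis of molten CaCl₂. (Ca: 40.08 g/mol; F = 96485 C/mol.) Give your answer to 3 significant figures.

n(Ca) = 11.1 / 40.08 = 0.2769 mol
Ca²⁺ + 2e⁻ → Ca, so n(e⁻) = 2 × 0.2769 = 0.5538 mol
Q = 0.5538 × 96485 = 53430 C
I = Q / t = 53430 / 3486 s = 15.3 A

15.3 A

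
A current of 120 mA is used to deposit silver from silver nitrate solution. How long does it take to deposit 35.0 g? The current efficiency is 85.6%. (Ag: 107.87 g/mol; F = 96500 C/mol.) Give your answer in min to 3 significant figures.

n(Ag) = 35.0 / 107.87 = 0.3245 mol
Ag⁺ + e⁻ → Ag, so n(e⁻) = 0.3245 mol
Q = 0.3245 × 96500 / 0.856 = 36580 C
t = Q / I = 36580 / 0.120 = 3.048×10^5 s = 5080 min

5080 min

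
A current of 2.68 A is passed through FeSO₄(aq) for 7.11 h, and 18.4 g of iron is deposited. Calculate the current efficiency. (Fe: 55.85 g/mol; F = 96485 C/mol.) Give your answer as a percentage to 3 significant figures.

Q = 2.68 × 25596 = 68600 C
n(e⁻) = 68600 / 96485 = 0.7110 mol
Fe²⁺ + 2e⁻ → Fe, so theoretical n(Fe) = 0.3555 mol → 19.85 g
Efficiency = 18.4 / 19.85 = 0.9270 = 92.7%

92.7%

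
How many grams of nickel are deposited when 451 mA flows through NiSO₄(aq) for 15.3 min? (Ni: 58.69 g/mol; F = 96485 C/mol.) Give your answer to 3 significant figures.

0.126 g

Q = 0.451 A × 918 s = 414.0 C
Moles of electrons = 414.0 / 96485 = 0.004291 mol
Ni²⁺ + 2e⁻ → Ni, so n(Ni) = 0.004291 / 2 = 0.002146 mol
m = 0.002146 × 58.69 = 0.126 g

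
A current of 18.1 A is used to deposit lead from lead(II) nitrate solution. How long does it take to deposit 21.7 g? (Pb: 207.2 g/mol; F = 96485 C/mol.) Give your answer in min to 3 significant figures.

18.6 min

n(Pb) = 21.7 / 207.2 = 0.1047 mol
Pb²⁺ + 2e⁻ → Pb, so n(e⁻) = 2 × 0.1047 = 0.2094 mol
Q = 0.2094 × 96485 = 20200 C
t = Q / I = 20200 / 18.1 = 1116 s = 18.6 min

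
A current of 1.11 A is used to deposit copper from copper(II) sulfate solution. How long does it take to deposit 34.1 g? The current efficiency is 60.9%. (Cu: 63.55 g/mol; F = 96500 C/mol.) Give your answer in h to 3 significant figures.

42.6 h

n(Cu) = 34.1 / 63.55 = 0.5366 mol
Cu²⁺ + 2e⁻ → Cu, so n(e⁻) = 2 × 0.5366 = 1.073 mol
Q = 1.073 × 96500 / 0.609 = 1.700×10^5 C
t = Q / I = 1.700×10^5 / 1.11 = 1.532×10^5 s = 42.6 h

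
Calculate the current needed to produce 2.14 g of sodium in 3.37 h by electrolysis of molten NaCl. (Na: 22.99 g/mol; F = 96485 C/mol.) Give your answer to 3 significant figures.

0.740 A

n(Na) = 2.14 / 22.99 = 0.09308 mol
Na⁺ + e⁻ → Na, so n(e⁻) = 0.09308 mol
Q = 0.09308 × 96485 = 8981 C
I = Q / t = 8981 / 12132 s = 0.740 A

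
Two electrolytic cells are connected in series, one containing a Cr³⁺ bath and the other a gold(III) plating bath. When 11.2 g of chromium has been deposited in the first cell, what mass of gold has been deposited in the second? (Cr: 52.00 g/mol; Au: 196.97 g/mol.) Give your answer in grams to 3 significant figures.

42.4 g

n(Cr) = 11.2 / 52.00 = 0.2154 mol
Cr³⁺ + 3e⁻ → Cr, so n(e⁻) = 3 × 0.2154 = 0.6462 mol
The cells are in series, so the same charge (and hence the same n(e⁻) = 0.6462 mol) passes through both.
Au³⁺ + 3e⁻ → Au, so n(Au) = 0.6462 / 3 = 0.2154 mol
m(Au) = 0.2154 × 196.97 = 42.4 g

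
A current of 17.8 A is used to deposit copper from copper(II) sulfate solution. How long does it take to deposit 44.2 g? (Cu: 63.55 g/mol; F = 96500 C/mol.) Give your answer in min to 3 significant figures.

126 min

n(Cu) = 44.2 / 63.55 = 0.6955 mol
Cu²⁺ + 2e⁻ → Cu, so n(e⁻) = 2 × 0.6955 = 1.391 mol
Q = 1.391 × 96500 = 1.342×10^5 C
t = Q / I = 1.342×10^5 / 17.8 = 7539 s = 126 min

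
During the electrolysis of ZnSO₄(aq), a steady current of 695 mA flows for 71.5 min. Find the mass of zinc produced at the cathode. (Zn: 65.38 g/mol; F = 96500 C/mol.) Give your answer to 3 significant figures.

1.01 g

Q = 0.695 A × 4290 s = 2982 C
n(e⁻) = Q/F = 2982/96500 = 0.03090 mol
Zn²⁺ + 2e⁻ → Zn, so n(Zn) = 0.03090 / 2 = 0.01545 mol
m = 0.01545 × 65.38 = 1.01 g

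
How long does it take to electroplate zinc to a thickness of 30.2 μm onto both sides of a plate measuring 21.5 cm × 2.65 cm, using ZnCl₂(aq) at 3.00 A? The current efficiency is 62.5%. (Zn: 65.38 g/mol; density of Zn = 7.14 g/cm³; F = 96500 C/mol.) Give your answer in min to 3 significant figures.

Plated area = 2 × 21.5 × 2.65 = 114.0 cm²
Volume = 114.0 × 30.2×10⁻⁴ cm = 0.3443 cm³
m(Zn) = 0.3443 × 7.14 = 2.458 g
n(Zn) = 2.458 / 65.38 = 0.03760 mol; n(e⁻) = 2 × 0.03760 = 0.07520 mol
Q = 0.07520 × 96500 / 0.625 = 11610 C
t = 11610 / 3.00 = 3870 s = 64.5 min

64.5 min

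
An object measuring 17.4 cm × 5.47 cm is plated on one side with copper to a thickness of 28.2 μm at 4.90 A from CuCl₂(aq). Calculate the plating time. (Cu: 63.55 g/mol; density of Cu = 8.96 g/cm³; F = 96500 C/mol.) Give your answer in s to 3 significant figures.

1490 s

Plated area = 17.4 × 5.47 = 95.18 cm²
Volume = 95.18 × 28.2×10⁻⁴ cm = 0.2684 cm³
m(Cu) = 0.2684 × 8.96 = 2.405 g
n(Cu) = 2.405 / 63.55 = 0.03784 mol; n(e⁻) = 2 × 0.03784 = 0.07568 mol
Q = 0.07568 × 96500 = 7303 C
t = 7303 / 4.90 = 1490 s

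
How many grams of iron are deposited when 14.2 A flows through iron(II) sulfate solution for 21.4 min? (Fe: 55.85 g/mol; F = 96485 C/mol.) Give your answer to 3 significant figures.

5.28 g

Charge passed = 14.2 × 1284 = 18230 C
Moles of electrons = 18230 / 96485 = 0.1889 mol
Fe²⁺ + 2e⁻ → Fe, so n(Fe) = 0.1889 / 2 = 0.09445 mol
m = 0.09445 × 55.85 = 5.28 g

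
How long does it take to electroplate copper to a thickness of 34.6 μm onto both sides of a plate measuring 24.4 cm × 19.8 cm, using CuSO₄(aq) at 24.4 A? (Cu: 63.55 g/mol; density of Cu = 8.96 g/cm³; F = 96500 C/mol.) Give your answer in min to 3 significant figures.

62.1 min

Plated area = 2 × 24.4 × 19.8 = 966.2 cm²
Volume = 966.2 × 34.6×10⁻⁴ cm = 3.343 cm³
m(Cu) = 3.343 × 8.96 = 29.95 g
n(Cu) = 29.95 / 63.55 = 0.4713 mol; n(e⁻) = 2 × 0.4713 = 0.9426 mol
Q = 0.9426 × 96500 = 90960 C
t = 90960 / 24.4 = 3728 s = 62.1 min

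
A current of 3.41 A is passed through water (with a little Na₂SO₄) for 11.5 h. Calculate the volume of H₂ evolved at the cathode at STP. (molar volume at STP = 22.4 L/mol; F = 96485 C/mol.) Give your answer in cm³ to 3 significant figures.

16400 cm³

Q = It = 3.41 × 41400 = 1.412×10^5 C
n(e⁻) = Q/F = 1.412×10^5/96485 = 1.463 mol
2H⁺ + 2e⁻ → H₂, so n(H₂) = 1.463 / 2 = 0.7315 mol
V = 0.7315 × 22.4 = 16.39 L
= 16400 cm³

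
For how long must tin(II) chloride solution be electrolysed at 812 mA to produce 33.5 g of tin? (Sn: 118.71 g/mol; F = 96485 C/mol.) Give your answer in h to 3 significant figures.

n(Sn) = 33.5 / 118.71 = 0.2822 mol
Sn²⁺ + 2e⁻ → Sn, so n(e⁻) = 2 × 0.2822 = 0.5644 mol
Q = 0.5644 × 96485 = 54460 C
t = Q / I = 54460 / 0.812 = 67070 s = 18.6 h

18.6 h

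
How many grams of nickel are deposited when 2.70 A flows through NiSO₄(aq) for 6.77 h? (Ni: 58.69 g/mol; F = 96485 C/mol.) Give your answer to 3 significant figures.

Charge passed = 2.70 × 24372 = 65800 C
n(e⁻) = 65800 / 96485 = 0.6820 mol
Ni²⁺ + 2e⁻ → Ni, so n(Ni) = 0.6820 / 2 = 0.3410 mol
m = 0.3410 × 58.69 = 20.0 g

20.0 g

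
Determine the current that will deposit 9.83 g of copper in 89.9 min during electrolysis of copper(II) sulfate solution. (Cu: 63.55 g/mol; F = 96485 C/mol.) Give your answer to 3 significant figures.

n(Cu) = 9.83 / 63.55 = 0.1547 mol
Cu²⁺ + 2e⁻ → Cu, so n(e⁻) = 2 × 0.1547 = 0.3094 mol
Q = 0.3094 × 96485 = 29850 C
I = Q / t = 29850 / 5394 s = 5.53 A

5.53 A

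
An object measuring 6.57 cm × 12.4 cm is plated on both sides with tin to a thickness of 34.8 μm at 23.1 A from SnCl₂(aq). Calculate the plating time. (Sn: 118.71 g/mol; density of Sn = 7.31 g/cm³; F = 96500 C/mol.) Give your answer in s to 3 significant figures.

Plated area = 2 × 6.57 × 12.4 = 162.9 cm²
Volume = 162.9 × 34.8×10⁻⁴ cm = 0.5669 cm³
m(Sn) = 0.5669 × 7.31 = 4.144 g
n(Sn) = 4.144 / 118.71 = 0.03491 mol; n(e⁻) = 2 × 0.03491 = 0.06982 mol
Q = 0.06982 × 96500 = 6738 C
t = 6738 / 23.1 = 291.7 s

292 s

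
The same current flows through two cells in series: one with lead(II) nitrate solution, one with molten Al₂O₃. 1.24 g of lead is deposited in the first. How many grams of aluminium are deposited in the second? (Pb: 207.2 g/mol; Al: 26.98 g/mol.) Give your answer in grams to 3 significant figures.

n(Pb) = 1.24 / 207.2 = 0.005985 mol
Pb²⁺ + 2e⁻ → Pb, so n(e⁻) = 2 × 0.005985 = 0.01197 mol
In series, the same 0.01197 mol of electrons flows through the second cell.
Al³⁺ + 3e⁻ → Al, so n(Al) = 0.01197 / 3 = 0.003990 mol
m(Al) = 0.003990 × 26.98 = 0.108 g

0.108 g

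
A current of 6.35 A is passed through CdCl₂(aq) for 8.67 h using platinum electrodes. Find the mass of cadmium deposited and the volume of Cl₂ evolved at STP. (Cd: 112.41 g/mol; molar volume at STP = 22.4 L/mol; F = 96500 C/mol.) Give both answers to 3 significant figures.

115 g Cd; 23.0 L Cl₂

Q = 6.35 × 31212 = 1.982×10^5 C; n(e⁻) = 1.982×10^5 / 96500 = 2.054 mol
Cathode: Cd²⁺ + 2e⁻ → Cd → n(Cd) = 2.054/2 = 1.027 mol → 115 g
Anode: 2Cl⁻ → Cl₂ + 2e⁻ → n(Cl₂) = 2.054/2 = 1.027 mol → 23.0 L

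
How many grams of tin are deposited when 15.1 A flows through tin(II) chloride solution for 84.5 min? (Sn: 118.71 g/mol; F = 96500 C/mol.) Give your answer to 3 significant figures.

47.1 g

Q = 15.1 A × 5070 s = 76560 C
n(e⁻) = Q/F = 76560/96500 = 0.7934 mol
Sn²⁺ + 2e⁻ → Sn, so n(Sn) = 0.7934 / 2 = 0.3967 mol
m = 0.3967 × 118.71 = 47.1 g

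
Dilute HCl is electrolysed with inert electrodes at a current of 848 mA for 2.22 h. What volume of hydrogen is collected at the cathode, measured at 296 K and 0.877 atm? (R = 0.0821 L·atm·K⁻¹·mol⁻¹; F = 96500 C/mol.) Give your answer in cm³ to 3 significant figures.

Q = It = 0.848 × 7992 = 6777 C
Moles of electrons = 6777 / 96500 = 0.07023 mol
2H⁺ + 2e⁻ → H₂, so n(H₂) = 0.07023 / 2 = 0.03512 mol
V = nRT/P = 0.03512 × 0.0821 × 296 / 0.877 = 0.9732 L
= 973 cm³

973 cm³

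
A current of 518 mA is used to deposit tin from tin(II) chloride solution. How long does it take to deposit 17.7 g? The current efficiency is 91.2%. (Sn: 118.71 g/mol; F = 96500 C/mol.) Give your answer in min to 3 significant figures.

1020 min

n(Sn) = 17.7 / 118.71 = 0.1491 mol
Sn²⁺ + 2e⁻ → Sn, so n(e⁻) = 2 × 0.1491 = 0.2982 mol
Q = 0.2982 × 96500 / 0.912 = 31550 C
t = Q / I = 31550 / 0.518 = 60910 s = 1020 min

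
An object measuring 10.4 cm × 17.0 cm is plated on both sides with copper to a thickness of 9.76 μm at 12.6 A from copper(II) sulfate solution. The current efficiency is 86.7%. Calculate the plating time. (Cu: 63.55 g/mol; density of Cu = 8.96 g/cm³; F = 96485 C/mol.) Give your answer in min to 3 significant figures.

Plated area = 2 × 10.4 × 17.0 = 353.6 cm²
Volume = 353.6 × 9.76×10⁻⁴ cm = 0.3451 cm³
m(Cu) = 0.3451 × 8.96 = 3.092 g
n(Cu) = 3.092 / 63.55 = 0.04865 mol; n(e⁻) = 2 × 0.04865 = 0.09730 mol
Q = 0.09730 × 96485 / 0.867 = 10830 C
t = 10830 / 12.6 = 859.5 s = 14.3 min

14.3 min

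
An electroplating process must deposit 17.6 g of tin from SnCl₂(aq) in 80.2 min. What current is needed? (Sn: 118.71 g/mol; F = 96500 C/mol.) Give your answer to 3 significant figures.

n(Sn) = 17.6 / 118.71 = 0.1483 mol
Sn²⁺ + 2e⁻ → Sn, so n(e⁻) = 2 × 0.1483 = 0.2966 mol
Q = 0.2966 × 96500 = 28620 C
I = Q / t = 28620 / 4812 s = 5.95 A

5.95 A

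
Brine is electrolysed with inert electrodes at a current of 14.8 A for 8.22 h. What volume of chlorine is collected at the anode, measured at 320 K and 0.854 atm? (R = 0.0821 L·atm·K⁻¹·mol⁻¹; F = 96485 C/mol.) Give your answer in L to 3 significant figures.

69.8 L

Q = 14.8 A × 29592 s = 4.380×10^5 C
n(e⁻) = Q/F = 4.380×10^5/96485 = 4.540 mol
2Cl⁻ → Cl₂ + 2e⁻, so n(Cl₂) = 4.540 / 2 = 2.270 mol
V = nRT/P = 2.270 × 0.0821 × 320 / 0.854 = 69.83 L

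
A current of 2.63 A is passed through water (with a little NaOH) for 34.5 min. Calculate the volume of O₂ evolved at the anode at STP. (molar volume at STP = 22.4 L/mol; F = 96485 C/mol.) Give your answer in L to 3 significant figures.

Charge passed = 2.63 × 2070 = 5444 C
Moles of electrons = 5444 / 96485 = 0.05642 mol
2H₂O → O₂ + 4H⁺ + 4e⁻, so n(O₂) = 0.05642 / 4 = 0.01411 mol
V = 0.01411 × 22.4 = 0.3161 L

0.316 L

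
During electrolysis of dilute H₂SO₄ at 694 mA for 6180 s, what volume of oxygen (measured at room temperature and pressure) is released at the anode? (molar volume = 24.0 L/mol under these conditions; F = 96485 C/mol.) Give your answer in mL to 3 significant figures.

Q = It = 0.694 × 6180 = 4289 C
n(e⁻) = 4289 / 96485 = 0.04445 mol
2H₂O → O₂ + 4H⁺ + 4e⁻, so n(O₂) = 0.04445 / 4 = 0.01111 mol
V = 0.01111 × 24.0 = 0.2666 L
= 267 mL

267 mL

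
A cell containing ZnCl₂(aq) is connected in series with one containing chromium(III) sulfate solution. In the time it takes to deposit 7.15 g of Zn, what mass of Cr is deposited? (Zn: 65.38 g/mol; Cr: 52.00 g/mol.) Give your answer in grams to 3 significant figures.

3.79 g

n(Zn) = 7.15 / 65.38 = 0.1094 mol
Zn²⁺ + 2e⁻ → Zn, so n(e⁻) = 2 × 0.1094 = 0.2188 mol
In series, the same 0.2188 mol of electrons flows through the second cell.
Cr³⁺ + 3e⁻ → Cr, so n(Cr) = 0.2188 / 3 = 0.07293 mol
m(Cr) = 0.07293 × 52.00 = 3.79 g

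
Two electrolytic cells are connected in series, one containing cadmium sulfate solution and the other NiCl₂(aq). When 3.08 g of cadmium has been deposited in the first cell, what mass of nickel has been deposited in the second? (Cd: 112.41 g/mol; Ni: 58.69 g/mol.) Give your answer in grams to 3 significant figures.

n(Cd) = 3.08 / 112.41 = 0.02740 mol
Cd²⁺ + 2e⁻ → Cd, so n(e⁻) = 2 × 0.02740 = 0.05480 mol
In series, the same 0.05480 mol of electrons flows through the second cell.
Ni²⁺ + 2e⁻ → Ni, so n(Ni) = 0.05480 / 2 = 0.02740 mol
m(Ni) = 0.02740 × 58.69 = 1.61 g

1.61 g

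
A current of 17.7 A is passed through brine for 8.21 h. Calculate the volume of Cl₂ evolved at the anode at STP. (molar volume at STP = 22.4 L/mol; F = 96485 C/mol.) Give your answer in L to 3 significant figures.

Charge passed = 17.7 × 29556 = 5.231×10^5 C
n(e⁻) = Q/F = 5.231×10^5/96485 = 5.422 mol
2Cl⁻ → Cl₂ + 2e⁻, so n(Cl₂) = 5.422 / 2 = 2.711 mol
V = 2.711 × 22.4 = 60.73 L

60.7 L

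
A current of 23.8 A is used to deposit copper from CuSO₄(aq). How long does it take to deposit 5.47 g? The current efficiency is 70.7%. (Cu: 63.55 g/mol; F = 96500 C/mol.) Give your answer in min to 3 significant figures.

n(Cu) = 5.47 / 63.55 = 0.08607 mol
Cu²⁺ + 2e⁻ → Cu, so n(e⁻) = 2 × 0.08607 = 0.1721 mol
Q = 0.1721 × 96500 / 0.707 = 23490 C
t = Q / I = 23490 / 23.8 = 987.0 s = 16.5 min

16.5 min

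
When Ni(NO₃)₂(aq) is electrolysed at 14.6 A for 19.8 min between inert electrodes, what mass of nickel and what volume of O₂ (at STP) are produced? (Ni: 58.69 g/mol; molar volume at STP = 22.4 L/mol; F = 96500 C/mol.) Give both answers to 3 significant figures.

Q = 14.6 × 1188 = 17340 C; n(e⁻) = 17340 / 96500 = 0.1797 mol
Cathode: Ni²⁺ + 2e⁻ → Ni → n(Ni) = 0.1797/2 = 0.08985 mol → 5.27 g
Anode: 2H₂O → O₂ + 4H⁺ + 4e⁻ → n(O₂) = 0.1797/4 = 0.04493 mol → 1.01 L

5.27 g Ni; 1.01 L O₂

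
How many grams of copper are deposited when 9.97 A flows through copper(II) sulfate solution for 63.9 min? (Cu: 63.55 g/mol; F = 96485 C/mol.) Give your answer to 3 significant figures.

12.6 g

Q = It = 9.97 × 3834 = 38220 C
Moles of electrons = 38220 / 96485 = 0.3961 mol
Cu²⁺ + 2e⁻ → Cu, so n(Cu) = 0.3961 / 2 = 0.1981 mol
m = 0.1981 × 63.55 = 12.6 g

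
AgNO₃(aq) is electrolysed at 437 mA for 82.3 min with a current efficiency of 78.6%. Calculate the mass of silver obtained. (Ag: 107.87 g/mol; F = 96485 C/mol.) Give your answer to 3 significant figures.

Q = 0.437 × 4938 = 2158 C
n(e⁻) = 2158 / 96485 = 0.02237 mol
Ag⁺ + e⁻ → Ag, so theoretical m(Ag) = 0.02237 × 107.87 = 2.413 g
Actual mass = 78.6% × 2.413 = 1.90 g

1.90 g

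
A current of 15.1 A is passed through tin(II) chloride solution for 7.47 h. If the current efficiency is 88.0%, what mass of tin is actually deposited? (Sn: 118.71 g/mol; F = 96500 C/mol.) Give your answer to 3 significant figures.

Q = 15.1 × 26892 = 4.061×10^5 C
n(e⁻) = 4.061×10^5 / 96500 = 4.208 mol
Sn²⁺ + 2e⁻ → Sn, so theoretical m(Sn) = 2.104 × 118.71 = 249.8 g
Actual mass = 88.0% × 249.8 = 220 g

220 g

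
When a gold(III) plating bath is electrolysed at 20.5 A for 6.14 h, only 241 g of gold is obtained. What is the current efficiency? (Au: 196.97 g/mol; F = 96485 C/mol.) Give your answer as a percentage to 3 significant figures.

Q = 20.5 × 22104 = 4.531×10^5 C
n(e⁻) = 4.531×10^5 / 96485 = 4.696 mol
Au³⁺ + 3e⁻ → Au, so theoretical n(Au) = 1.565 mol → 308.3 g
Efficiency = 241 / 308.3 = 0.7817 = 78.2%

78.2%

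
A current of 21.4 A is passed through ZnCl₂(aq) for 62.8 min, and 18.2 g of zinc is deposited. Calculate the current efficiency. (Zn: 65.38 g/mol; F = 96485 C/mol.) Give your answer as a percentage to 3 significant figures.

Q = 21.4 × 3768 = 80640 C
n(e⁻) = 80640 / 96485 = 0.8358 mol
Zn²⁺ + 2e⁻ → Zn, so theoretical n(Zn) = 0.4179 mol → 27.32 g
Efficiency = 18.2 / 27.32 = 0.6662 = 66.6%

66.6%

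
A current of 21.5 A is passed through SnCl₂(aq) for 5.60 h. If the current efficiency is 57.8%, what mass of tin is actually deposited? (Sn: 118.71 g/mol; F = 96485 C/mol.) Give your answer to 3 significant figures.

Q = 21.5 × 20160 = 4.334×10^5 C
n(e⁻) = 4.334×10^5 / 96485 = 4.492 mol
Sn²⁺ + 2e⁻ → Sn, so theoretical m(Sn) = 2.246 × 118.71 = 266.6 g
Actual mass = 57.8% × 266.6 = 154 g

154 g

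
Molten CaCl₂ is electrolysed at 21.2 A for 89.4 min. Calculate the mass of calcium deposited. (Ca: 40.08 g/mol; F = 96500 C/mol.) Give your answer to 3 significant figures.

23.6 g

Q = It = 21.2 × 5364 = 1.137×10^5 C
n(e⁻) = Q/F = 1.137×10^5/96500 = 1.178 mol
Ca²⁺ + 2e⁻ → Ca, so n(Ca) = 1.178 / 2 = 0.5890 mol
m = 0.5890 × 40.08 = 23.6 g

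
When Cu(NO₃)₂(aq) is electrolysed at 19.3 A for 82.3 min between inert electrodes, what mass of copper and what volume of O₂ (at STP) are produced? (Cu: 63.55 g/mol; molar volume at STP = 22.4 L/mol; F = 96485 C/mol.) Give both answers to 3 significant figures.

Q = 19.3 × 4938 = 95300 C; n(e⁻) = 95300 / 96485 = 0.9877 mol
Cathode: Cu²⁺ + 2e⁻ → Cu → n(Cu) = 0.9877/2 = 0.4939 mol → 31.4 g
Anode: 2H₂O → O₂ + 4H⁺ + 4e⁻ → n(O₂) = 0.9877/4 = 0.2469 mol → 5.53 L

31.4 g Cu; 5.53 L O₂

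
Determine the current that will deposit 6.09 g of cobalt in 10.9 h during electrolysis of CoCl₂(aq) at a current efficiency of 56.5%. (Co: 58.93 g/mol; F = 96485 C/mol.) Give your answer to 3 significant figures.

0.899 A

n(Co) = 6.09 / 58.93 = 0.1033 mol
Co²⁺ + 2e⁻ → Co, so n(e⁻) = 2 × 0.1033 = 0.2066 mol
Q = 0.2066 × 96485 / 0.565 = 35280 C
I = Q / t = 35280 / 39240 s = 0.899 A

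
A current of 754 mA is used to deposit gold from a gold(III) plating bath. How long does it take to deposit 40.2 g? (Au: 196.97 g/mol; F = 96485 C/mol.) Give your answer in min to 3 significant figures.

n(Au) = 40.2 / 196.97 = 0.2041 mol
Au³⁺ + 3e⁻ → Au, so n(e⁻) = 3 × 0.2041 = 0.6123 mol
Q = 0.6123 × 96485 = 59080 C
t = Q / I = 59080 / 0.754 = 78360 s = 1310 min

1310 min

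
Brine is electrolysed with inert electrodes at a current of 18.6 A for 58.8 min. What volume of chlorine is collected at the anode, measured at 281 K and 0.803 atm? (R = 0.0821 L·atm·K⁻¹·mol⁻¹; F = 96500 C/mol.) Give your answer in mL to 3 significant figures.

9770 mL

Charge passed = 18.6 × 3528 = 65620 C
Moles of electrons = 65620 / 96500 = 0.6800 mol
2Cl⁻ → Cl₂ + 2e⁻, so n(Cl₂) = 0.6800 / 2 = 0.3400 mol
V = nRT/P = 0.3400 × 0.0821 × 281 / 0.803 = 9.768 L
= 9770 mL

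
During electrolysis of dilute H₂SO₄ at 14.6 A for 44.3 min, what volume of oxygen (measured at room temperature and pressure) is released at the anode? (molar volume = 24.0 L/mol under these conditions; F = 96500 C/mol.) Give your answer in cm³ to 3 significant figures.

Charge passed = 14.6 × 2658 = 38810 C
n(e⁻) = Q/F = 38810/96500 = 0.4022 mol
2H₂O → O₂ + 4H⁺ + 4e⁻, so n(O₂) = 0.4022 / 4 = 0.1006 mol
V = 0.1006 × 24.0 = 2.414 L
= 2410 cm³

2410 cm³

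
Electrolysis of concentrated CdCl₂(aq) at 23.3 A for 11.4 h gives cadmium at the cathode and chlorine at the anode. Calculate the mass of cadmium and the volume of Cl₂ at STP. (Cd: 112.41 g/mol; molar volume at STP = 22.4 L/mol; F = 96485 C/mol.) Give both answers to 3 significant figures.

Q = 23.3 × 41040 = 9.562×10^5 C; n(e⁻) = 9.562×10^5 / 96485 = 9.910 mol
Cathode: Cd²⁺ + 2e⁻ → Cd → n(Cd) = 9.910/2 = 4.955 mol → 557 g
Anode: 2Cl⁻ → Cl₂ + 2e⁻ → n(Cl₂) = 9.910/2 = 4.955 mol → 111 L

557 g Cd; 111 L Cl₂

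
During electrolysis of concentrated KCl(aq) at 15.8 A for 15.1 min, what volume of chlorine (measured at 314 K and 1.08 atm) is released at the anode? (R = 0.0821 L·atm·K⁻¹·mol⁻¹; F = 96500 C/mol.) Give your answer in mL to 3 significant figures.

1770 mL

Q = It = 15.8 × 906 = 14310 C
n(e⁻) = 14310 / 96500 = 0.1483 mol
2Cl⁻ → Cl₂ + 2e⁻, so n(Cl₂) = 0.1483 / 2 = 0.07415 mol
V = nRT/P = 0.07415 × 0.0821 × 314 / 1.08 = 1.770 L
= 1770 mL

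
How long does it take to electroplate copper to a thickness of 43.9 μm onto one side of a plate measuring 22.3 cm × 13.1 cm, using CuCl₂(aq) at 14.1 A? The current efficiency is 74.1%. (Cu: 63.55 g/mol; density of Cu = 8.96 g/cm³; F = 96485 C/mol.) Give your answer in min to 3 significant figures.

55.7 min

Plated area = 22.3 × 13.1 = 292.1 cm²
Volume = 292.1 × 43.9×10⁻⁴ cm = 1.282 cm³
m(Cu) = 1.282 × 8.96 = 11.49 g
n(Cu) = 11.49 / 63.55 = 0.1808 mol; n(e⁻) = 2 × 0.1808 = 0.3616 mol
Q = 0.3616 × 96485 / 0.741 = 47080 C
t = 47080 / 14.1 = 3339 s = 55.7 min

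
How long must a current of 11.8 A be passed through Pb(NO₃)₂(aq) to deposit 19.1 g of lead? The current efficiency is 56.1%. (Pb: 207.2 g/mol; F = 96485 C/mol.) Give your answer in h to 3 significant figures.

0.746 h

n(Pb) = 19.1 / 207.2 = 0.09218 mol
Pb²⁺ + 2e⁻ → Pb, so n(e⁻) = 2 × 0.09218 = 0.1844 mol
Q = 0.1844 × 96485 / 0.561 = 31710 C
t = Q / I = 31710 / 11.8 = 2687 s = 0.746 h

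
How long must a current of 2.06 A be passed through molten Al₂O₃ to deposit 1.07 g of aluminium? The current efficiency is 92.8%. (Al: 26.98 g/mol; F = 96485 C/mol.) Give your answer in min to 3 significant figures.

n(Al) = 1.07 / 26.98 = 0.03966 mol
Al³⁺ + 3e⁻ → Al, so n(e⁻) = 3 × 0.03966 = 0.1190 mol
Q = 0.1190 × 96485 / 0.928 = 12370 C
t = Q / I = 12370 / 2.06 = 6005 s = 100 min

100 min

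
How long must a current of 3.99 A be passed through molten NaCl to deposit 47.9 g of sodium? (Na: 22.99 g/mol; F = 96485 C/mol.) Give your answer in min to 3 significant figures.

n(Na) = 47.9 / 22.99 = 2.084 mol
Na⁺ + e⁻ → Na, so n(e⁻) = 2.084 mol
Q = 2.084 × 96485 = 2.011×10^5 C
t = Q / I = 2.011×10^5 / 3.99 = 50400 s = 840 min

840 min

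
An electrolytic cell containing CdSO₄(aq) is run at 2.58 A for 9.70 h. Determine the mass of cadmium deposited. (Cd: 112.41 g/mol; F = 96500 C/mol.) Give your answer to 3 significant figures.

Q = 2.58 A × 34920 s = 90090 C
n(e⁻) = 90090 / 96500 = 0.9336 mol
Cd²⁺ + 2e⁻ → Cd, so n(Cd) = 0.9336 / 2 = 0.4668 mol
m = 0.4668 × 112.41 = 52.5 g

52.5 g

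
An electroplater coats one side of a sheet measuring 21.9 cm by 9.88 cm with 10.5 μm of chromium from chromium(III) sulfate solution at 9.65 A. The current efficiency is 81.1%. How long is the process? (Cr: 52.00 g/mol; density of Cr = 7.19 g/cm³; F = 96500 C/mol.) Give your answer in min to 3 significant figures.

19.4 min

Plated area = 21.9 × 9.88 = 216.4 cm²
Volume = 216.4 × 10.5×10⁻⁴ cm = 0.2272 cm³
m(Cr) = 0.2272 × 7.19 = 1.634 g
n(Cr) = 1.634 / 52.00 = 0.03142 mol; n(e⁻) = 3 × 0.03142 = 0.09426 mol
Q = 0.09426 × 96500 / 0.811 = 11220 C
t = 11220 / 9.65 = 1163 s = 19.4 min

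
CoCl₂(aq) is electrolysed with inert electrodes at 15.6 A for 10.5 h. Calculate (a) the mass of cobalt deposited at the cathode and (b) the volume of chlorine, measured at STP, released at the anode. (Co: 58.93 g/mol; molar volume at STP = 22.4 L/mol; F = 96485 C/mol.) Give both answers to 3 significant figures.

Q = 15.6 × 37800 = 5.897×10^5 C; n(e⁻) = 5.897×10^5 / 96485 = 6.112 mol
Cathode: Co²⁺ + 2e⁻ → Co → n(Co) = 6.112/2 = 3.056 mol → 180 g
Anode: 2Cl⁻ → Cl₂ + 2e⁻ → n(Cl₂) = 6.112/2 = 3.056 mol → 68.5 L

180 g Co; 68.5 L Cl₂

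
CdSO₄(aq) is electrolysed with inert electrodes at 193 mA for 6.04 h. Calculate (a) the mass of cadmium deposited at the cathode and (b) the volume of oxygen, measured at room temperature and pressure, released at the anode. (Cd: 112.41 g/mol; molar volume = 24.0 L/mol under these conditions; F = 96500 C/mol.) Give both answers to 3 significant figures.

2.44 g Cd; 0.261 L O₂

Q = 0.193 × 21744 = 4197 C; n(e⁻) = 4197 / 96500 = 0.04349 mol
Cathode: Cd²⁺ + 2e⁻ → Cd → n(Cd) = 0.04349/2 = 0.02175 mol → 2.44 g
Anode: 2H₂O → O₂ + 4H⁺ + 4e⁻ → n(O₂) = 0.04349/4 = 0.01087 mol → 0.261 L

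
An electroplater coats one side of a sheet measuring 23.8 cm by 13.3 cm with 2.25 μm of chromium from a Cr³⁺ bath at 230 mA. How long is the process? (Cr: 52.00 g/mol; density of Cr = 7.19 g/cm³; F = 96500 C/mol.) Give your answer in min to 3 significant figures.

207 min

Plated area = 23.8 × 13.3 = 316.5 cm²
Volume = 316.5 × 2.25×10⁻⁴ cm = 0.07121 cm³
m(Cr) = 0.07121 × 7.19 = 0.5120 g
n(Cr) = 0.5120 / 52.00 = 0.009846 mol; n(e⁻) = 3 × 0.009846 = 0.02954 mol
Q = 0.02954 × 96500 = 2851 C
t = 2851 / 0.230 = 12400 s = 207 min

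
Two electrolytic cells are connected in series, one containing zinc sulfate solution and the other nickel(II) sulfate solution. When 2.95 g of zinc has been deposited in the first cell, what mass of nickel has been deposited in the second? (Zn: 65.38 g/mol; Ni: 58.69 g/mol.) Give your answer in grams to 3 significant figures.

2.65 g

n(Zn) = 2.95 / 65.38 = 0.04512 mol
Zn²⁺ + 2e⁻ → Zn, so n(e⁻) = 2 × 0.04512 = 0.09024 mol
The cells are in series, so the same charge (and hence the same n(e⁻) = 0.09024 mol) passes through both.
Ni²⁺ + 2e⁻ → Ni, so n(Ni) = 0.09024 / 2 = 0.04512 mol
m(Ni) = 0.04512 × 58.69 = 2.65 g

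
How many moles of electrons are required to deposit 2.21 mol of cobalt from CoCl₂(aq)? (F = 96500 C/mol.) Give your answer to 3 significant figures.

Co²⁺ + 2e⁻ → Co, so n(e⁻) = 2 × 2.21 = 4.420 mol

4.42 mol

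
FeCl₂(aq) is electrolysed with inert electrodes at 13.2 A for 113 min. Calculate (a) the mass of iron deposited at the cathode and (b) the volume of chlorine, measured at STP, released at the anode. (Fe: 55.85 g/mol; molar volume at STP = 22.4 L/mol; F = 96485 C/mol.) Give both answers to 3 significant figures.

Q = 13.2 × 6780 = 89500 C; n(e⁻) = 89500 / 96485 = 0.9276 mol
Cathode: Fe²⁺ + 2e⁻ → Fe → n(Fe) = 0.9276/2 = 0.4638 mol → 25.9 g
Anode: 2Cl⁻ → Cl₂ + 2e⁻ → n(Cl₂) = 0.9276/2 = 0.4638 mol → 10.4 L

25.9 g Fe; 10.4 L Cl₂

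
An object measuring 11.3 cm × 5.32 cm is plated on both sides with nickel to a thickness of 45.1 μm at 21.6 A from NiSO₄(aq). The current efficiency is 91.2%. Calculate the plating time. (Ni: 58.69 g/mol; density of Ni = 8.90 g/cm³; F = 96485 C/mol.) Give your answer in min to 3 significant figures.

Plated area = 2 × 11.3 × 5.32 = 120.2 cm²
Volume = 120.2 × 45.1×10⁻⁴ cm = 0.5421 cm³
m(Ni) = 0.5421 × 8.90 = 4.825 g
n(Ni) = 4.825 / 58.69 = 0.08221 mol; n(e⁻) = 2 × 0.08221 = 0.1644 mol
Q = 0.1644 × 96485 / 0.912 = 17390 C
t = 17390 / 21.6 = 805.1 s = 13.4 min

13.4 min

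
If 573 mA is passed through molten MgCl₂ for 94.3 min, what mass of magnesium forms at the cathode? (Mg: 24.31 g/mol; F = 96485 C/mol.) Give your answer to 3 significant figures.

0.408 g

Q = It = 0.573 × 5658 = 3242 C
n(e⁻) = 3242 / 96485 = 0.03360 mol
Mg²⁺ + 2e⁻ → Mg, so n(Mg) = 0.03360 / 2 = 0.01680 mol
m = 0.01680 × 24.31 = 0.408 g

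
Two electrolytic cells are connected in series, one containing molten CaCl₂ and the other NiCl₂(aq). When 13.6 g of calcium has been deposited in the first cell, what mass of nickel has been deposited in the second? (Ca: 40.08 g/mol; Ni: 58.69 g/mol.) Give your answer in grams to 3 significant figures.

19.9 g

n(Ca) = 13.6 / 40.08 = 0.3393 mol
Ca²⁺ + 2e⁻ → Ca, so n(e⁻) = 2 × 0.3393 = 0.6786 mol
Since the cells are in series, n(e⁻) in the Ni cell is also 0.6786 mol.
Ni²⁺ + 2e⁻ → Ni, so n(Ni) = 0.6786 / 2 = 0.3393 mol
m(Ni) = 0.3393 × 58.69 = 19.9 g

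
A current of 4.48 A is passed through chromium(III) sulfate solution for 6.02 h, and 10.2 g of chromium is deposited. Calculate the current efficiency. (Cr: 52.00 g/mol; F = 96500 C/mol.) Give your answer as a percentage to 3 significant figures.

Q = 4.48 × 21672 = 97090 C
n(e⁻) = 97090 / 96500 = 1.006 mol
Cr³⁺ + 3e⁻ → Cr, so theoretical n(Cr) = 0.3353 mol → 17.44 g
Efficiency = 10.2 / 17.44 = 0.5849 = 58.5%

58.5%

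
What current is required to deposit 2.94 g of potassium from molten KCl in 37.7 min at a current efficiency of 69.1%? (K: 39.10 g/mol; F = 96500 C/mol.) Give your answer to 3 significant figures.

4.64 A

n(K) = 2.94 / 39.10 = 0.07519 mol
K⁺ + e⁻ → K, so n(e⁻) = 0.07519 mol
Q = 0.07519 × 96500 / 0.691 = 10500 C
I = Q / t = 10500 / 2262 s = 4.64 A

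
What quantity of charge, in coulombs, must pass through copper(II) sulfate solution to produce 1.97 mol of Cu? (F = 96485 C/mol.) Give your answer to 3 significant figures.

Cu²⁺ + 2e⁻ → Cu, so n(e⁻) = 2 × 1.97 = 3.940 mol
Q = 3.940 × 96485 = 3.802×10^5 C

3.80×10^5 C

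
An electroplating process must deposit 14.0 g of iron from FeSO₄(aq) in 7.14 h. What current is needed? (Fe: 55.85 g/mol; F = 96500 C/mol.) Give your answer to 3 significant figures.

1.88 A

n(Fe) = 14.0 / 55.85 = 0.2507 mol
Fe²⁺ + 2e⁻ → Fe, so n(e⁻) = 2 × 0.2507 = 0.5014 mol
Q = 0.5014 × 96500 = 48390 C
I = Q / t = 48390 / 25704 s = 1.88 A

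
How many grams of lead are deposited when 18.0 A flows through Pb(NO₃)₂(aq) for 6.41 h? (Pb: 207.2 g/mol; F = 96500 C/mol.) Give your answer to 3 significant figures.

446 g

Charge passed = 18.0 × 23076 = 4.154×10^5 C
n(e⁻) = 4.154×10^5 / 96500 = 4.305 mol
Pb²⁺ + 2e⁻ → Pb, so n(Pb) = 4.305 / 2 = 2.153 mol
m = 2.153 × 207.2 = 446 g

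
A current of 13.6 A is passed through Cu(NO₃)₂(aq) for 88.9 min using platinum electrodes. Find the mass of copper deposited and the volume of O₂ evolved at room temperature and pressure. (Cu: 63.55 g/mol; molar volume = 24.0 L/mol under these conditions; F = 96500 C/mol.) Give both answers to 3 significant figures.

23.9 g Cu; 4.51 L O₂

Q = 13.6 × 5334 = 72540 C; n(e⁻) = 72540 / 96500 = 0.7517 mol
Cathode: Cu²⁺ + 2e⁻ → Cu → n(Cu) = 0.7517/2 = 0.3759 mol → 23.9 g
Anode: 2H₂O → O₂ + 4H⁺ + 4e⁻ → n(O₂) = 0.7517/4 = 0.1879 mol → 4.51 L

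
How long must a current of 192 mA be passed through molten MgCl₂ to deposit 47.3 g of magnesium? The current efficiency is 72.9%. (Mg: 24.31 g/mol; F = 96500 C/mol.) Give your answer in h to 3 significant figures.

n(Mg) = 47.3 / 24.31 = 1.946 mol
Mg²⁺ + 2e⁻ → Mg, so n(e⁻) = 2 × 1.946 = 3.892 mol
Q = 3.892 × 96500 / 0.729 = 5.152×10^5 C
t = Q / I = 5.152×10^5 / 0.192 = 2.683×10^6 s = 745 h

745 h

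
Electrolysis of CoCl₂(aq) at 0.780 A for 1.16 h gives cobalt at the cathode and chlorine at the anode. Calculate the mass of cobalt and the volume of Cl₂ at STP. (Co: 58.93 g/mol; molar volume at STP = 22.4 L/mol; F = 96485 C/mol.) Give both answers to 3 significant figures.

Q = 0.780 × 4176 = 3257 C; n(e⁻) = 3257 / 96485 = 0.03376 mol
Cathode: Co²⁺ + 2e⁻ → Co → n(Co) = 0.03376/2 = 0.01688 mol → 0.995 g
Anode: 2Cl⁻ → Cl₂ + 2e⁻ → n(Cl₂) = 0.03376/2 = 0.01688 mol → 0.378 L

0.995 g Co; 0.378 L Cl₂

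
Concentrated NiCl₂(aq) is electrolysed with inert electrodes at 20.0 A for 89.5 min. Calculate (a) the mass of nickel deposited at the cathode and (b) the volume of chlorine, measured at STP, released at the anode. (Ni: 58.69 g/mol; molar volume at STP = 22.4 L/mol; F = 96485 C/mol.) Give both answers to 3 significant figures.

Q = 20.0 × 5370 = 1.074×10^5 C; n(e⁻) = 1.074×10^5 / 96485 = 1.113 mol
Cathode: Ni²⁺ + 2e⁻ → Ni → n(Ni) = 1.113/2 = 0.5565 mol → 32.7 g
Anode: 2Cl⁻ → Cl₂ + 2e⁻ → n(Cl₂) = 1.113/2 = 0.5565 mol → 12.5 L

32.7 g Ni; 12.5 L Cl₂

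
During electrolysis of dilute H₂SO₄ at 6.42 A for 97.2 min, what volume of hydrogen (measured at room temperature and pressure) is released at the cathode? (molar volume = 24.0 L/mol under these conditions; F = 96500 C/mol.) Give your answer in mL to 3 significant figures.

4660 mL

Q = It = 6.42 × 5832 = 37440 C
Moles of electrons = 37440 / 96500 = 0.3880 mol
2H⁺ + 2e⁻ → H₂, so n(H₂) = 0.3880 / 2 = 0.1940 mol
V = 0.1940 × 24.0 = 4.656 L
= 4660 mL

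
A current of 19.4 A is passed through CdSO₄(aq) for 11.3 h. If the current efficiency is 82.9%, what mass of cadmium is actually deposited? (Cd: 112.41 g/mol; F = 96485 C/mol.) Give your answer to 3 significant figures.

Q = 19.4 × 40680 = 7.892×10^5 C
n(e⁻) = 7.892×10^5 / 96485 = 8.180 mol
Cd²⁺ + 2e⁻ → Cd, so theoretical m(Cd) = 4.090 × 112.41 = 459.8 g
Actual mass = 82.9% × 459.8 = 381 g

381 g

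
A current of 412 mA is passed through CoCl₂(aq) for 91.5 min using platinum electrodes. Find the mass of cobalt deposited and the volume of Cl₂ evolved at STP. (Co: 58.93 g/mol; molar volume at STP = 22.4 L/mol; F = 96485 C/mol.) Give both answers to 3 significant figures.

0.691 g Co; 0.263 L Cl₂

Q = 0.412 × 5490 = 2262 C; n(e⁻) = 2262 / 96485 = 0.02344 mol
Cathode: Co²⁺ + 2e⁻ → Co → n(Co) = 0.02344/2 = 0.01172 mol → 0.691 g
Anode: 2Cl⁻ → Cl₂ + 2e⁻ → n(Cl₂) = 0.02344/2 = 0.01172 mol → 0.263 L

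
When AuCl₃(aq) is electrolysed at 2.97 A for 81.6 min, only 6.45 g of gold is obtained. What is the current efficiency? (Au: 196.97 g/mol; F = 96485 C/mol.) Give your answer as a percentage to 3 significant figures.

65.2%

Q = 2.97 × 4896 = 14540 C
n(e⁻) = 14540 / 96485 = 0.1507 mol
Au³⁺ + 3e⁻ → Au, so theoretical n(Au) = 0.05023 mol → 9.894 g
Efficiency = 6.45 / 9.894 = 0.6519 = 65.2%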